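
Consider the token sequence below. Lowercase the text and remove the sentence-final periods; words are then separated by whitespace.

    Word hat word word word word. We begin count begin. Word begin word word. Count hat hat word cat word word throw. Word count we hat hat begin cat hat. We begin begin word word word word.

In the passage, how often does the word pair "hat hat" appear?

2

Scanning the 36 overlapping bigram windows for "hat hat":
  position 16–17: hat hat
  position 26–27: hat hat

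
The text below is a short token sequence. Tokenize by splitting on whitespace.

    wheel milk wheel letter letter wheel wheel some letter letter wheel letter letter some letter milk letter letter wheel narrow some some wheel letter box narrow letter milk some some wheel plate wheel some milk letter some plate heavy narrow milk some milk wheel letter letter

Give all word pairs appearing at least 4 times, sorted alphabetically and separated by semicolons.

letter letter; wheel letter

Bigram counts meeting the condition (at least 4 times):
  letter letter: 5
  wheel letter: 4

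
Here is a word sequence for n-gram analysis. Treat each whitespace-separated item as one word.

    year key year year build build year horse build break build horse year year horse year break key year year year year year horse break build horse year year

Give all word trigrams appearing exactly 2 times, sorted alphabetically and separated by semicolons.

break build horse; build horse year; horse year year; key year year; year year horse

Trigram counts meeting the condition (exactly 2 times):
  break build horse: 2
  build horse year: 2
  horse year year: 2
  key year year: 2
  year year horse: 2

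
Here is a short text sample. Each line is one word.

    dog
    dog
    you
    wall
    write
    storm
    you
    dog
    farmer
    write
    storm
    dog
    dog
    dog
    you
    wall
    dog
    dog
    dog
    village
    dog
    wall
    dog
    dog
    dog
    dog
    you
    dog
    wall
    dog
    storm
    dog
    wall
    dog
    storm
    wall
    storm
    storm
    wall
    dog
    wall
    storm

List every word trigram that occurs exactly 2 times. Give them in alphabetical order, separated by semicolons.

Trigram counts meeting the condition (exactly 2 times):
  dog you wall: 2
  wall dog dog: 2
  wall dog storm: 2

dog you wall; wall dog dog; wall dog storm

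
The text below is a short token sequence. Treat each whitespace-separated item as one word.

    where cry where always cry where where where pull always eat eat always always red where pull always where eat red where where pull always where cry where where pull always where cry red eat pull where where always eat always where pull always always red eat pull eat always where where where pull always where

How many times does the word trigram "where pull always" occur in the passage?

6

Scanning the 54 overlapping trigram windows for "where pull always":
  position 8–10: where pull always
  position 16–18: where pull always
  position 23–25: where pull always
  position 29–31: where pull always
  position 42–44: where pull always
  position 53–55: where pull always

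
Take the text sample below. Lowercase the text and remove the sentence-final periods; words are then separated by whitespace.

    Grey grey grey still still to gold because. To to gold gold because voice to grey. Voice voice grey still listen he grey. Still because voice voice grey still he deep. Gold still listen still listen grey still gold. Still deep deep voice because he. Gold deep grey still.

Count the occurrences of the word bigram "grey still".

6

Scanning the 48 overlapping bigram windows for "grey still":
  position 3–4: grey still
  position 19–20: grey still
  position 23–24: grey still
  position 28–29: grey still
  position 37–38: grey still
  position 48–49: grey still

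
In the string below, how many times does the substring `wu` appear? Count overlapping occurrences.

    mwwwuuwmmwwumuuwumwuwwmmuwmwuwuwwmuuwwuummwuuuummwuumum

9

Sliding a length-2 window over the 55 characters (54 positions):
  position 4–5: wu
  position 11–12: wu
  position 16–17: wu
  position 19–20: wu
  position 28–29: wu
  position 30–31: wu
  position 38–39: wu
  position 43–44: wu
  position 50–51: wu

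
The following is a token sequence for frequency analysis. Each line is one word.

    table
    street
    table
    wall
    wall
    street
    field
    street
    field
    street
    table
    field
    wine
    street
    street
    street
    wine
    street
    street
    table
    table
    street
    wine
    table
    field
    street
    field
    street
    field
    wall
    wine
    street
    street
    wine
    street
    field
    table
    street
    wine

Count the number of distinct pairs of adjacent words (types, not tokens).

39 tokens → 38 bigram windows in total.
Repeated bigrams (each contributes count−1 duplicates):
  street field: 5
  field street: 4
  street street: 4
  street wine: 4
  wine street: 4
  street table: 3
  table street: 3
  table field: 2
21 duplicate windows → 38 − 21 = 17 distinct.

17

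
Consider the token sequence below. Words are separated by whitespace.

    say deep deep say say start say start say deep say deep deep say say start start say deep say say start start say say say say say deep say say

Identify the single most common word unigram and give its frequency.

Unigram frequencies (highest first):
  say: 18
  deep: 7
  start: 6

"say", 18 times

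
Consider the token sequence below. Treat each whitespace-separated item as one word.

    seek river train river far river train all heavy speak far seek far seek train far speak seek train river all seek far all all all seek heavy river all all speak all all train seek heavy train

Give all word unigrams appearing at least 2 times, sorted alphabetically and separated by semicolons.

all; far; heavy; river; seek; speak; train

Unigram counts meeting the condition (at least 2 times):
  all: 9
  far: 5
  heavy: 3
  river: 5
  seek: 7
  speak: 3
  train: 6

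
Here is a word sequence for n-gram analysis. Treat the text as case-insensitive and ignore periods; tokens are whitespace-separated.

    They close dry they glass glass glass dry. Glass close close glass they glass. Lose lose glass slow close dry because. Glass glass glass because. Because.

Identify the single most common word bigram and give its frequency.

"glass glass", 4 times

Bigram frequencies (highest first):
  glass glass: 4
  close dry: 2
  they glass: 2
  they close: 1
  dry they: 1
  glass dry: 1
  … (14 more, each ≤ 1)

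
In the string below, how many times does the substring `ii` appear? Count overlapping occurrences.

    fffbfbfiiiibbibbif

Sliding a length-2 window over the 18 characters (17 positions):
  position 8–9: ii
  position 9–10: ii
  position 10–11: ii

3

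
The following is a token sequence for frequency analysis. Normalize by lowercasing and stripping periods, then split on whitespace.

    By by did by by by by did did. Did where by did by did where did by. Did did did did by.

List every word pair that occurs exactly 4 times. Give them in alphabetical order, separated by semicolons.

by by; did by

Bigram counts meeting the condition (exactly 4 times):
  by by: 4
  did by: 4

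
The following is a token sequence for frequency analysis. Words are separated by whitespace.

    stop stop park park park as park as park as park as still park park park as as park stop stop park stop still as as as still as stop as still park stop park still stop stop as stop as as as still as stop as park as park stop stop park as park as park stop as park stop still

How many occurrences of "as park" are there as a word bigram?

Scanning the 61 overlapping bigram windows for "as park":
  position 6–7: as park
  position 8–9: as park
  position 10–11: as park
  position 18–19: as park
  position 47–48: as park
  position 49–50: as park
  position 54–55: as park
  position 56–57: as park
  position 59–60: as park

9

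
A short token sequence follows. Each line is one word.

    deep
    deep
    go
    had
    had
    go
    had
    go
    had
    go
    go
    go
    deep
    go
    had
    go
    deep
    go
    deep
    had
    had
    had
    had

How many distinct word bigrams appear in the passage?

23 tokens → 22 bigram windows in total.
Repeated bigrams (each contributes count−1 duplicates):
  go had: 4
  had go: 4
  had had: 4
  deep go: 3
  go deep: 3
  go go: 2
14 duplicate windows → 22 − 14 = 8 distinct.

8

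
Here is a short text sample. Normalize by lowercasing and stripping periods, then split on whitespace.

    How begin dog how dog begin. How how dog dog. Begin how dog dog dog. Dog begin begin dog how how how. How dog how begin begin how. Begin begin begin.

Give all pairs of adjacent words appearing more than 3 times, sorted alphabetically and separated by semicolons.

Bigram counts meeting the condition (more than 3 times):
  begin begin: 4
  dog dog: 4
  how dog: 4
  how how: 4

begin begin; dog dog; how dog; how how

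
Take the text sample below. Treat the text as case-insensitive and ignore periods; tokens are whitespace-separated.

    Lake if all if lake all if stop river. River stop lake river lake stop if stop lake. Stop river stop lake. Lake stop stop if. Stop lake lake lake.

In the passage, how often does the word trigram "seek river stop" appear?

0

Scanning the 28 overlapping trigram windows for "seek river stop":
  (none found)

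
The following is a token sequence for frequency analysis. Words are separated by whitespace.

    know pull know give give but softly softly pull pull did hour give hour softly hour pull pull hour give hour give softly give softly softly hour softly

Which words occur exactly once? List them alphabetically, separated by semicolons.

Unigram counts meeting the condition (exactly once):
  but: 1
  did: 1

but; did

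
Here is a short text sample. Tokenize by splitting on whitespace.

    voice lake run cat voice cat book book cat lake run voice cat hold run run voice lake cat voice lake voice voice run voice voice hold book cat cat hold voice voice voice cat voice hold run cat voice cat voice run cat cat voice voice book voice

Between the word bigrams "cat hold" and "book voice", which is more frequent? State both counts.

"cat hold": 2 occurrences
"book voice": 1 occurrence

"cat hold" (2 vs 1)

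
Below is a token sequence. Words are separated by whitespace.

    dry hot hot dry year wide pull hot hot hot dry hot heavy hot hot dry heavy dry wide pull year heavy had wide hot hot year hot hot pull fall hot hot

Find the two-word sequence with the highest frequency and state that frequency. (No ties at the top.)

Bigram frequencies (highest first):
  hot hot: 7
  hot dry: 3
  dry hot: 2
  wide pull: 2
  dry year: 1
  year wide: 1
  … (16 more, each ≤ 1)

"hot hot", 7 times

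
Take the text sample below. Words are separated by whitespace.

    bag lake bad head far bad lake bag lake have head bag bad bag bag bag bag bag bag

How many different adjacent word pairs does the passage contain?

19 tokens → 18 bigram windows in total.
Repeated bigrams (each contributes count−1 duplicates):
  bag bag: 5
  bag lake: 2
5 duplicate windows → 18 − 5 = 13 distinct.

13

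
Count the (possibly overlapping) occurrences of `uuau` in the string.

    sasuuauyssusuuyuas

Sliding a length-4 window over the 18 characters (15 positions):
  position 4–7: uuau

1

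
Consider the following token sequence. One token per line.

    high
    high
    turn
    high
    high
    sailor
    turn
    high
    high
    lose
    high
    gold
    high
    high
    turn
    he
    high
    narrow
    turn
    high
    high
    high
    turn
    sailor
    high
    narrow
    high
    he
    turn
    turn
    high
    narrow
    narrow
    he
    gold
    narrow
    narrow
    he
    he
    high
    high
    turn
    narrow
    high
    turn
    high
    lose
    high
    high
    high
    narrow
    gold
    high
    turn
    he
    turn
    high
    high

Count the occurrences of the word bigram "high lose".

2

Scanning the 57 overlapping bigram windows for "high lose":
  position 9–10: high lose
  position 46–47: high lose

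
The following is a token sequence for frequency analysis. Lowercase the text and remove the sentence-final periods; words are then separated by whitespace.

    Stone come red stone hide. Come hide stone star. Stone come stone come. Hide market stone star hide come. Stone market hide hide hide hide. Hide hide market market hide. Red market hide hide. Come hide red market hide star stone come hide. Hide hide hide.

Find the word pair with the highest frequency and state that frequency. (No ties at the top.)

"hide hide", 9 times

Bigram frequencies (highest first):
  hide hide: 9
  stone come: 4
  come hide: 4
  market hide: 4
  hide come: 3
  stone star: 2
  … (14 more, each ≤ 2)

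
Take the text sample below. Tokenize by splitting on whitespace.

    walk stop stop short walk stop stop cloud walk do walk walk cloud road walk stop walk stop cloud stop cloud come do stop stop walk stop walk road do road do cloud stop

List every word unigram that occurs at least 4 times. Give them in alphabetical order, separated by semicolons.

Unigram counts meeting the condition (at least 4 times):
  cloud: 5
  do: 4
  stop: 11
  walk: 9

cloud; do; stop; walk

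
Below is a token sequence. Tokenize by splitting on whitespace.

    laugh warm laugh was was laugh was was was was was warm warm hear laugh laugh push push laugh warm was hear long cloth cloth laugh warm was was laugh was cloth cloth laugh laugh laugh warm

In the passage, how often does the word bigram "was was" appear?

6

Scanning the 36 overlapping bigram windows for "was was":
  position 4–5: was was
  position 7–8: was was
  position 8–9: was was
  position 9–10: was was
  position 10–11: was was
  position 28–29: was was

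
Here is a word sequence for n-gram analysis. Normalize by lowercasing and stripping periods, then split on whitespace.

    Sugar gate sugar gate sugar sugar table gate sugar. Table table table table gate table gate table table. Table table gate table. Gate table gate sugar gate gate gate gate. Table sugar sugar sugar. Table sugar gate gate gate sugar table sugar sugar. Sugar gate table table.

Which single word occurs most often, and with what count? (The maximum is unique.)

Unigram frequencies (highest first):
  table: 17
  gate: 16
  sugar: 14

"table", 17 times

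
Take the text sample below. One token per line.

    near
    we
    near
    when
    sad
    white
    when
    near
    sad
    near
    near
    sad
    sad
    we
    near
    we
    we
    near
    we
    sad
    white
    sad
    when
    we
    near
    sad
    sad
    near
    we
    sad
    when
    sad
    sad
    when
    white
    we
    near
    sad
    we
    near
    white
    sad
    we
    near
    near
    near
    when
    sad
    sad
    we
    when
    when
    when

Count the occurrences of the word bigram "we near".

Scanning the 52 overlapping bigram windows for "we near":
  position 2–3: we near
  position 14–15: we near
  position 17–18: we near
  position 24–25: we near
  position 36–37: we near
  position 39–40: we near
  position 43–44: we near

7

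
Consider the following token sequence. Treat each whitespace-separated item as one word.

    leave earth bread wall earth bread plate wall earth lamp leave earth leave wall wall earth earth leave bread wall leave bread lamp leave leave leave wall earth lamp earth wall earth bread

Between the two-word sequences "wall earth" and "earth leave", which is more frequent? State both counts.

"wall earth" (5 vs 2)

"wall earth": 5 occurrences
"earth leave": 2 occurrences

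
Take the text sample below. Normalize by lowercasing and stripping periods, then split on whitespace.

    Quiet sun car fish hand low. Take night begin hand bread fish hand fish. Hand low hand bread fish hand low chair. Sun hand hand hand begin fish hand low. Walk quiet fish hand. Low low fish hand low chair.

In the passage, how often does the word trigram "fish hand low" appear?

Scanning the 38 overlapping trigram windows for "fish hand low":
  position 4–6: fish hand low
  position 14–16: fish hand low
  position 19–21: fish hand low
  position 28–30: fish hand low
  position 33–35: fish hand low
  position 37–39: fish hand low

6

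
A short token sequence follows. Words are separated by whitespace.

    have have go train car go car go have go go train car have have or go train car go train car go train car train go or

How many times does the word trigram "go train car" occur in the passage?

5

Scanning the 26 overlapping trigram windows for "go train car":
  position 3–5: go train car
  position 11–13: go train car
  position 17–19: go train car
  position 20–22: go train car
  position 23–25: go train car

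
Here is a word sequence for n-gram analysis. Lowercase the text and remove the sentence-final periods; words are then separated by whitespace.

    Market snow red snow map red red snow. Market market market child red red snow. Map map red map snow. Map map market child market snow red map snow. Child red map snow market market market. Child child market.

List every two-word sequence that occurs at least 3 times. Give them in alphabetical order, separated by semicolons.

Bigram counts meeting the condition (at least 3 times):
  map snow: 3
  market child: 3
  market market: 4
  red map: 3
  red snow: 3
  snow map: 3

map snow; market child; market market; red map; red snow; snow map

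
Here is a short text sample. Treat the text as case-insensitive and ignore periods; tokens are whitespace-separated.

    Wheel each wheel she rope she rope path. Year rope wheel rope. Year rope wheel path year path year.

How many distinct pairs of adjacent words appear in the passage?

13

19 tokens → 18 bigram windows in total.
Repeated bigrams (each contributes count−1 duplicates):
  path year: 3
  rope wheel: 2
  she rope: 2
  year rope: 2
5 duplicate windows → 18 − 5 = 13 distinct.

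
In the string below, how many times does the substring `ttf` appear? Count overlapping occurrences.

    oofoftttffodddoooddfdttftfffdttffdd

Sliding a length-3 window over the 35 characters (33 positions):
  position 7–9: ttf
  position 22–24: ttf
  position 30–32: ttf

3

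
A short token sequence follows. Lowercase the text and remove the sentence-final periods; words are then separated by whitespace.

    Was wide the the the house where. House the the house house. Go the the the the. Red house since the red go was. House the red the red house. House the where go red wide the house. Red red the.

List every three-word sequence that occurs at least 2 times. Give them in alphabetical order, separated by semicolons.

the red house; the the house; the the the

Trigram counts meeting the condition (at least 2 times):
  the red house: 2
  the the house: 2
  the the the: 3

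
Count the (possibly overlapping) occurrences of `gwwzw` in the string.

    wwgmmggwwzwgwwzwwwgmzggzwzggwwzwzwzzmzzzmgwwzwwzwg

4

Sliding a length-5 window over the 50 characters (46 positions):
  position 7–11: gwwzw
  position 12–16: gwwzw
  position 28–32: gwwzw
  position 42–46: gwwzw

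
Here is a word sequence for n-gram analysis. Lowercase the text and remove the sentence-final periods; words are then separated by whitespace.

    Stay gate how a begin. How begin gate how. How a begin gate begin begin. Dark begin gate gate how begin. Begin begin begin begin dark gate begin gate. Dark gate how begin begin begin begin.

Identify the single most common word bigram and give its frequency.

Bigram frequencies (highest first):
  begin begin: 8
  gate how: 4
  begin gate: 4
  how begin: 3
  how a: 2
  a begin: 2
  … (9 more, each ≤ 2)

"begin begin", 8 times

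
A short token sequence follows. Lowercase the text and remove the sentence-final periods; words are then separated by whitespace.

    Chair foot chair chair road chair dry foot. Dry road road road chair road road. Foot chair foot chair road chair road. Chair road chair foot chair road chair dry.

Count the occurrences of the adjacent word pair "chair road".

6

Scanning the 29 overlapping bigram windows for "chair road":
  position 4–5: chair road
  position 13–14: chair road
  position 19–20: chair road
  position 21–22: chair road
  position 23–24: chair road
  position 27–28: chair road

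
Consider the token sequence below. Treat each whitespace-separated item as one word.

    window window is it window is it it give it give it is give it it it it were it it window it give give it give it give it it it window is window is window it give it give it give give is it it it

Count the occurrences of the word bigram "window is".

4

Scanning the 47 overlapping bigram windows for "window is":
  position 2–3: window is
  position 5–6: window is
  position 33–34: window is
  position 35–36: window is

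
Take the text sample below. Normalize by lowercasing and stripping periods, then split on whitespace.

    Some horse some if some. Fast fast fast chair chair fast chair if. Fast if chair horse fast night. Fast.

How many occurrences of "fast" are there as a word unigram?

Scanning the 20 tokens for "fast":
  position 6: fast
  position 7: fast
  position 8: fast
  position 11: fast
  position 14: fast
  position 18: fast
  position 20: fast

7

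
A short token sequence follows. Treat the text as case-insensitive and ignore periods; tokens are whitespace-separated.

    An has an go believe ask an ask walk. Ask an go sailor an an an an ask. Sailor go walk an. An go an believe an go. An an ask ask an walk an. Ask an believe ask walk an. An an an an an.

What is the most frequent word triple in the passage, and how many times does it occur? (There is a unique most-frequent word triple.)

Trigram frequencies (highest first):
  an an an: 6
  an an ask: 2
  walk an an: 2
  an go an: 2
  an has an: 1
  has an go: 1
  … (30 more, each ≤ 1)

"an an an", 6 times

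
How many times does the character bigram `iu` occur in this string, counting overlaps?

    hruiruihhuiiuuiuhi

2

Sliding a length-2 window over the 18 characters (17 positions):
  position 12–13: iu
  position 15–16: iu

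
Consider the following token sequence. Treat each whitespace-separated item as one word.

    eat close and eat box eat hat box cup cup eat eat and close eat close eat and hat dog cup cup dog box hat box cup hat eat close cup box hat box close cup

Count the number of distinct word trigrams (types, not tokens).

36 tokens → 34 trigram windows in total.
Repeated trigrams (each contributes count−1 duplicates):
  box hat box: 2
  hat box cup: 2
2 duplicate windows → 34 − 2 = 32 distinct.

32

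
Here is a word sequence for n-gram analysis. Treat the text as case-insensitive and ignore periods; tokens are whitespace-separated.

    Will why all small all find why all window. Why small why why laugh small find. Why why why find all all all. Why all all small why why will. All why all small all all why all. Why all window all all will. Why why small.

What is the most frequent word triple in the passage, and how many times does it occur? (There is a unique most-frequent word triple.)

"all why all", 4 times

Trigram frequencies (highest first):
  all why all: 4
  why all small: 2
  all small all: 2
  why all window: 2
  small why why: 2
  all all why: 2
  … (31 more, each ≤ 1)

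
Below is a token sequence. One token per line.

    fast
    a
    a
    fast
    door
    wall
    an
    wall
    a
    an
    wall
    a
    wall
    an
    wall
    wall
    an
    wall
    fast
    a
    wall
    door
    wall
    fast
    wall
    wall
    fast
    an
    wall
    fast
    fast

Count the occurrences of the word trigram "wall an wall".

3

Scanning the 29 overlapping trigram windows for "wall an wall":
  position 6–8: wall an wall
  position 13–15: wall an wall
  position 16–18: wall an wall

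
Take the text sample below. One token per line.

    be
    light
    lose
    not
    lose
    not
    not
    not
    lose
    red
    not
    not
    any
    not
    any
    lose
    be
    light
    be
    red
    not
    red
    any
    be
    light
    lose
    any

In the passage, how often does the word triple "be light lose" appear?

2

Scanning the 25 overlapping trigram windows for "be light lose":
  position 1–3: be light lose
  position 24–26: be light lose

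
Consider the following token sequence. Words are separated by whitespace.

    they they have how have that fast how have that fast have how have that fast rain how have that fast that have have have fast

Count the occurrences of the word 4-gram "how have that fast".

4

Scanning the 23 overlapping 4-gram windows for "how have that fast":
  position 4–7: how have that fast
  position 8–11: how have that fast
  position 13–16: how have that fast
  position 18–21: how have that fast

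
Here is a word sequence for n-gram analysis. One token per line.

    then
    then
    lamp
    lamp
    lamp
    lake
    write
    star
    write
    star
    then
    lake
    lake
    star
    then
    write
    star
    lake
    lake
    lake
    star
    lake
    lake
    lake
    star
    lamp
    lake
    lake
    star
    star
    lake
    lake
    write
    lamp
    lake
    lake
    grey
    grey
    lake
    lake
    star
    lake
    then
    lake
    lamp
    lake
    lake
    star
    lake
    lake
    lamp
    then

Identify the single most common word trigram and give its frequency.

"lake lake star", 6 times

Trigram frequencies (highest first):
  lake lake star: 6
  star lake lake: 4
  lake star lake: 3
  lamp lake lake: 3
  lake lake lake: 2
  then then lamp: 1
  … (31 more, each ≤ 1)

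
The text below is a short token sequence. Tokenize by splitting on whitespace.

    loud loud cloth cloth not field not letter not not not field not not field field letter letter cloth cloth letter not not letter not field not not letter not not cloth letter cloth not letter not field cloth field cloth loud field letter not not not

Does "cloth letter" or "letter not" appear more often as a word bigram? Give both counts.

"cloth letter": 2 occurrences
"letter not": 6 occurrences

"letter not" (6 vs 2)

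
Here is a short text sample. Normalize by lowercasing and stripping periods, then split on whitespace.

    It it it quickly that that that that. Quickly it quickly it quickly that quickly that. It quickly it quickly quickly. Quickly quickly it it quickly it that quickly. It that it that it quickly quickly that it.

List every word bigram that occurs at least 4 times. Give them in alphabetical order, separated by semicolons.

it quickly; quickly it; quickly quickly; quickly that; that it

Bigram counts meeting the condition (at least 4 times):
  it quickly: 7
  quickly it: 6
  quickly quickly: 4
  quickly that: 4
  that it: 4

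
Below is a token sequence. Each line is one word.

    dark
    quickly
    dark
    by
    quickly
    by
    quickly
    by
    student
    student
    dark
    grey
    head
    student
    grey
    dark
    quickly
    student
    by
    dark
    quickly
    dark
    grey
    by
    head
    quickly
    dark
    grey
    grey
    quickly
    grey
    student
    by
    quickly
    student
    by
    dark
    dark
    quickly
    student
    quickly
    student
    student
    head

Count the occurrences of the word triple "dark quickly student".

2

Scanning the 42 overlapping trigram windows for "dark quickly student":
  position 16–18: dark quickly student
  position 38–40: dark quickly student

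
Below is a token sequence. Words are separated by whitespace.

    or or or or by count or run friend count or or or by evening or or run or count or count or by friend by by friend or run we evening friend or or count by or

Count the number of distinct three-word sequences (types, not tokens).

38 tokens → 36 trigram windows in total.
Repeated trigrams (each contributes count−1 duplicates):
  or or or: 3
  or count or: 2
  or or by: 2
4 duplicate windows → 36 − 4 = 32 distinct.

32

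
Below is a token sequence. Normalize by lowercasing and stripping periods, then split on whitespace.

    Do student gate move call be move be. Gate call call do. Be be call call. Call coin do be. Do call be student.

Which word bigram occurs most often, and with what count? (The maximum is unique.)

Bigram frequencies (highest first):
  call call: 3
  call be: 2
  do be: 2
  do student: 1
  student gate: 1
  gate move: 1
  … (13 more, each ≤ 1)

"call call", 3 times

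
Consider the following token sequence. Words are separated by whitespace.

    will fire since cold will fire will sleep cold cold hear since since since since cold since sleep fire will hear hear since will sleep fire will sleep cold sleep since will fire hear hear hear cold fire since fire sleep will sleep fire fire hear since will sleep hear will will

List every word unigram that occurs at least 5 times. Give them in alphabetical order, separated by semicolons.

Unigram counts meeting the condition (at least 5 times):
  cold: 6
  fire: 9
  hear: 8
  since: 10
  sleep: 8
  will: 11

cold; fire; hear; since; sleep; will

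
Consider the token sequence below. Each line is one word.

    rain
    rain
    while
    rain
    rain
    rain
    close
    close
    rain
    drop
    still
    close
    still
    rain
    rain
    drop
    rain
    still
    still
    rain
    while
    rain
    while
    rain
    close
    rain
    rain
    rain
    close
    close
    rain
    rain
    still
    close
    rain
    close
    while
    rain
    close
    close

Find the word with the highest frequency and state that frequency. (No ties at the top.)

Unigram frequencies (highest first):
  rain: 19
  close: 10
  still: 5
  while: 4
  drop: 2

"rain", 19 times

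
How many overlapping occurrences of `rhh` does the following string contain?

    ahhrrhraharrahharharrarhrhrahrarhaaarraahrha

Sliding a length-3 window over the 44 characters (42 positions):
  (no match at any position)

0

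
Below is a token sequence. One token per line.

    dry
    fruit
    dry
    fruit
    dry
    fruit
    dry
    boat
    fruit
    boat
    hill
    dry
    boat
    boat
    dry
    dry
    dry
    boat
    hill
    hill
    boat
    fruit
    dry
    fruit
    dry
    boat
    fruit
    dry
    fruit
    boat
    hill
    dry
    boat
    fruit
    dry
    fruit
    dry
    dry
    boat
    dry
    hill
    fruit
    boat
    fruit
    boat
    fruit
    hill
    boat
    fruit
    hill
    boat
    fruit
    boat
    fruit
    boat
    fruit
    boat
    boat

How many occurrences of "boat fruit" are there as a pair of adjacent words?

Scanning the 57 overlapping bigram windows for "boat fruit":
  position 8–9: boat fruit
  position 21–22: boat fruit
  position 26–27: boat fruit
  position 33–34: boat fruit
  position 43–44: boat fruit
  position 45–46: boat fruit
  position 48–49: boat fruit
  position 51–52: boat fruit
  position 53–54: boat fruit
  position 55–56: boat fruit

10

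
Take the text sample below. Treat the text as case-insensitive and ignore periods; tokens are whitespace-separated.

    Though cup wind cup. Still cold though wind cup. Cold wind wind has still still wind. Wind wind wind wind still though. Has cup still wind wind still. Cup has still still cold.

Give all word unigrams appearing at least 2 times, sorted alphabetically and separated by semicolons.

Unigram counts meeting the condition (at least 2 times):
  cold: 3
  cup: 5
  has: 3
  still: 8
  though: 3
  wind: 11

cold; cup; has; still; though; wind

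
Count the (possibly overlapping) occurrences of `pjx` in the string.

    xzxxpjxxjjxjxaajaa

1

Sliding a length-3 window over the 18 characters (16 positions):
  position 5–7: pjx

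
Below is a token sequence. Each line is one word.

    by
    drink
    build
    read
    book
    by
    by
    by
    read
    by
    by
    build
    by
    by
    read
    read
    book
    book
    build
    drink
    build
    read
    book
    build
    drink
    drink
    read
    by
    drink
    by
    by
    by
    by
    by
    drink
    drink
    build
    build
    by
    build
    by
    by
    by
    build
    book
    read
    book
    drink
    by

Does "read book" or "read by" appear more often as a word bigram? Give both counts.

"read book" (4 vs 2)

"read book": 4 occurrences
"read by": 2 occurrences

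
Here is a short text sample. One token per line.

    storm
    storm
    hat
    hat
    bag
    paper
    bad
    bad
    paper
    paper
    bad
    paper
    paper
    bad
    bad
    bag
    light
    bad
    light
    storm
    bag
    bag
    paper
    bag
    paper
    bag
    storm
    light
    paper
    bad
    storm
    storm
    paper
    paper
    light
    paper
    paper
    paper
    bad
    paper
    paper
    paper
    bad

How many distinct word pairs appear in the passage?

43 tokens → 42 bigram windows in total.
Repeated bigrams (each contributes count−1 duplicates):
  paper paper: 7
  paper bad: 6
  bad paper: 3
  bag paper: 3
  bad bad: 2
  light paper: 2
  paper bag: 2
  storm storm: 2
19 duplicate windows → 42 − 19 = 23 distinct.

23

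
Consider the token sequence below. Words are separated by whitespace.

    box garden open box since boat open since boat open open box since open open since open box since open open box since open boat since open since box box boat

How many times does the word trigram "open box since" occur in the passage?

Scanning the 29 overlapping trigram windows for "open box since":
  position 3–5: open box since
  position 11–13: open box since
  position 17–19: open box since
  position 21–23: open box since

4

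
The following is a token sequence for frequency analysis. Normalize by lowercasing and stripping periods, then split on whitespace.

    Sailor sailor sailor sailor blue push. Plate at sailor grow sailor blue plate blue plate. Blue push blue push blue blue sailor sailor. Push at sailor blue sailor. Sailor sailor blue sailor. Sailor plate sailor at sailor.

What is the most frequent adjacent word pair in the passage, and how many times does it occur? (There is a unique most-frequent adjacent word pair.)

Bigram frequencies (highest first):
  sailor sailor: 7
  sailor blue: 4
  blue push: 3
  at sailor: 3
  blue sailor: 3
  blue plate: 2
  … (12 more, each ≤ 2)

"sailor sailor", 7 times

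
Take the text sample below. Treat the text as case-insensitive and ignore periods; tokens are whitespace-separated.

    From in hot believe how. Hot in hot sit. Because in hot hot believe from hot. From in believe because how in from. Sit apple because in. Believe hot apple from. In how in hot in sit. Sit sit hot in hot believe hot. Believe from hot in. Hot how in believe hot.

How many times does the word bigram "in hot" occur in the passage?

Scanning the 52 overlapping bigram windows for "in hot":
  position 2–3: in hot
  position 7–8: in hot
  position 11–12: in hot
  position 34–35: in hot
  position 41–42: in hot
  position 48–49: in hot

6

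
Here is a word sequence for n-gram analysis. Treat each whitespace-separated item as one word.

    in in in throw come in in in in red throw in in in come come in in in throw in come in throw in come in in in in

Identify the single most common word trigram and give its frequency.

Trigram frequencies (highest first):
  in in in: 7
  come in in: 3
  in in throw: 2
  in throw in: 2
  throw in come: 2
  in come in: 2
  … (10 more, each ≤ 1)

"in in in", 7 times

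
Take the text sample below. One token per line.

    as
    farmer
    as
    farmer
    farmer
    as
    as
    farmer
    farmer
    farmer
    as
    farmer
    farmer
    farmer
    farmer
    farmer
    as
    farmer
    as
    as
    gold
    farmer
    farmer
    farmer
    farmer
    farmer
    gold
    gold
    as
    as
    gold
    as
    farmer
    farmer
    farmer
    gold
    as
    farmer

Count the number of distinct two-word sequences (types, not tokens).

38 tokens → 37 bigram windows in total.
Repeated bigrams (each contributes count−1 duplicates):
  farmer farmer: 13
  as farmer: 7
  farmer as: 5
  as as: 3
  gold as: 3
  as gold: 2
  farmer gold: 2
28 duplicate windows → 37 − 28 = 9 distinct.

9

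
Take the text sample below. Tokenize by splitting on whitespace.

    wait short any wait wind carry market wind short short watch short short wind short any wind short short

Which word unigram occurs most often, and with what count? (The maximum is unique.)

"short", 8 times

Unigram frequencies (highest first):
  short: 8
  wind: 4
  wait: 2
  any: 2
  carry: 1
  market: 1
  … (1 more, each ≤ 1)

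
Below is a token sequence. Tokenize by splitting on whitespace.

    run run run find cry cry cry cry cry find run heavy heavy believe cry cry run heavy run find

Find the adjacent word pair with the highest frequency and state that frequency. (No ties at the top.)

"cry cry", 5 times

Bigram frequencies (highest first):
  cry cry: 5
  run run: 2
  run find: 2
  run heavy: 2
  find cry: 1
  cry find: 1
  … (6 more, each ≤ 1)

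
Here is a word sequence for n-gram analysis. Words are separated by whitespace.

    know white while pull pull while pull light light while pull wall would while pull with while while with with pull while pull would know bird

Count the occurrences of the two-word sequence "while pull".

5

Scanning the 25 overlapping bigram windows for "while pull":
  position 3–4: while pull
  position 6–7: while pull
  position 10–11: while pull
  position 14–15: while pull
  position 22–23: while pull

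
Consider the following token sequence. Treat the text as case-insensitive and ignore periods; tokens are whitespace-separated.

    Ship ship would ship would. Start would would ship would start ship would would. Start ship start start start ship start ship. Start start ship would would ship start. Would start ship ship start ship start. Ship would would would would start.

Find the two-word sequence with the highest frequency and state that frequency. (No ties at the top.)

"start ship", 8 times

Bigram frequencies (highest first):
  start ship: 8
  ship would: 6
  would would: 6
  ship start: 6
  would start: 5
  would ship: 3
  … (3 more, each ≤ 3)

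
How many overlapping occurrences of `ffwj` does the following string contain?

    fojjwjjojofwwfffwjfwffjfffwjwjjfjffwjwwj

3

Sliding a length-4 window over the 40 characters (37 positions):
  position 15–18: ffwj
  position 25–28: ffwj
  position 34–37: ffwj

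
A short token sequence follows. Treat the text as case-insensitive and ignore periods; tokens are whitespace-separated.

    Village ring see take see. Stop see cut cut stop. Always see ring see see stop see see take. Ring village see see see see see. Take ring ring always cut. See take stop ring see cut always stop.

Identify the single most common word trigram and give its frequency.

Trigram frequencies (highest first):
  see see see: 3
  see stop see: 2
  see see take: 2
  see take ring: 2
  village ring see: 1
  ring see take: 1
  … (26 more, each ≤ 1)

"see see see", 3 times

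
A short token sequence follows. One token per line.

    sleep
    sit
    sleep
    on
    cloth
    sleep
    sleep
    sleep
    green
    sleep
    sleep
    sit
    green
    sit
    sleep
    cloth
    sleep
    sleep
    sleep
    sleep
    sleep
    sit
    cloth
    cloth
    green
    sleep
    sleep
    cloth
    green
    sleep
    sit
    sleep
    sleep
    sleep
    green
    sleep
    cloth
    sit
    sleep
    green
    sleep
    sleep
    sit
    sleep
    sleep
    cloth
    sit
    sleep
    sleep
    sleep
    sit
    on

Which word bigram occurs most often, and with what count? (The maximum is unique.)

"sleep sleep", 14 times

Bigram frequencies (highest first):
  sleep sleep: 14
  sleep sit: 6
  sit sleep: 6
  green sleep: 5
  sleep cloth: 4
  sleep green: 3
  … (10 more, each ≤ 2)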